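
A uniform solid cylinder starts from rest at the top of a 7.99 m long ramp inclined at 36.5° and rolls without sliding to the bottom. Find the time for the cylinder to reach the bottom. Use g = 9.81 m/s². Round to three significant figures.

t ≈ 2.03 s

Here I = (1/2)MR², so the shape factor k = I/(MR²) = 0.5.
Newton's second law down the slope: Mg sinθ − f = Ma. The torque equation fR = Iα (with α = a/R) gives f = kMa.
Hence a = g sinθ/(1+k) = 9.81×sin36.5°/1.5 = 3.89 m/s².
Starting from rest, L = ½at², so t = √(2L/a) = √(2×7.99/3.89) ≈ 2.03 s.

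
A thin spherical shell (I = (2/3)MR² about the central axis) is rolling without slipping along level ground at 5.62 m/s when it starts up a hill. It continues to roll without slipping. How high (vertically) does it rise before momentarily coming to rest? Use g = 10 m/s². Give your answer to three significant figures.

For this body I = (2/3)MR², i.e. k = I/(MR²) = 2/3.
Since it rolls without slipping, ω = v/R and KE = ½Mv² + ½Iω² = ½(1+k)Mv² = (5/6)Mv².
At the top the kinetic energy is zero, so (5/6)Mv₀² = Mgh.
Thus h = (1+k)v₀²/(2g) = 1.667 × 5.62² / (2 × 10) ≈ 2.63 m.

h ≈ 2.63 m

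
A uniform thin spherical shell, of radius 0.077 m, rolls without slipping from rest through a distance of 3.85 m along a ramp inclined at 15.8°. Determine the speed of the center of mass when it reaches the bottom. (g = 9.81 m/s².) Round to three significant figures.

v ≈ 3.51 m/s

For this body I = (2/3)MR², i.e. k = I/(MR²) = 2/3.
Rolling without slipping gives ω = v/R, so the total kinetic energy is ½Mv² + ½Iω² = ½(1+k)Mv² = (5/6)Mv².
The vertical drop is h = L sinθ = 3.85 × sin15.8° = 1.048 m.
Energy conservation: Mgh = (5/6)Mv², so v = √(2gh/(1+k)) = √(2 × 9.81 × 1.048 / 1.667) ≈ 3.51 m/s.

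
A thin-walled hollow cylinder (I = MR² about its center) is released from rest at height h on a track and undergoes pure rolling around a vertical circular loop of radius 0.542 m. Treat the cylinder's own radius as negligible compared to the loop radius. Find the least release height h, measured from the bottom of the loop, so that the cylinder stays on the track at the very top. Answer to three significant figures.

With I = MR², the ratio k = I/(MR²) is 1.
At the top, contact is just lost when gravity alone supplies the centripetal force: Mg = Mv_top²/r, i.e. v_top² = gr.
With ω = v/R, the kinetic energy at speed v is ½(1+k)Mv² = Mv².
Energy conservation from release (height h) to the top (height 2r): Mgh = Mg(2r) + M·gr.
Thus h_min = 2r + (1+k)r/2 = r(2 + 2/2) = 0.542 × 3 ≈ 1.63 m.

h_min ≈ 1.63 m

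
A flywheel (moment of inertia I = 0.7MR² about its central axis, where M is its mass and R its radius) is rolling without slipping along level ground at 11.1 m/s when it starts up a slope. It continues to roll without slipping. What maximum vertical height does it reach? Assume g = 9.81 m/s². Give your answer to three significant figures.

h ≈ 10.7 m

With I = 0.7MR², the ratio k = I/(MR²) is 0.7.
Rolling without slipping gives ω = v/R, so the total kinetic energy is ½Mv² + ½Iω² = ½(1+k)Mv² = (17/20)Mv².
All of this converts to potential energy at the highest point: (17/20)Mv₀² = Mgh.
Thus h = (1+k)v₀²/(2g) = 1.7 × 11.1² / (2 × 9.81) ≈ 10.7 m.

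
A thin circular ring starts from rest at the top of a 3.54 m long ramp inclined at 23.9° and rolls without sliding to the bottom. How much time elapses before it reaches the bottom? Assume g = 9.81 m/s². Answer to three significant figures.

t ≈ 1.89 s

The moment of inertia is MR², giving k ≡ I/(MR²) = 1.
Translational: Mg sinθ − f = Ma. Rotational about the CM: fR = Iα = kMRa, so f = kMa.
Hence a = g sinθ/(1+k) = 9.81×sin23.9°/2 = 1.987 m/s².
With constant a from rest, t = √(2L/a) = √(2·3.54/1.987) ≈ 1.89 s.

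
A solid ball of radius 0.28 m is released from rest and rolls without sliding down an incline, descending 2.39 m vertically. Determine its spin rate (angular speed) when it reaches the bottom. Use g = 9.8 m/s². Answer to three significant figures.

ω ≈ 20.7 rad/s

With I = (2/5)MR², the ratio k = I/(MR²) is 0.4.
Since it rolls without slipping, ω = v/R and KE = ½Mv² + ½Iω² = ½(1+k)Mv² = (7/10)Mv².
Energy conservation Mgh = ½(1+k)Mv² gives v = √(2gh/(1+k)) = √(2 × 9.8 × 2.39 / 1.4) = 5.784 m/s.
Then ω = v/R = 5.784 / 0.28 ≈ 20.7 rad/s.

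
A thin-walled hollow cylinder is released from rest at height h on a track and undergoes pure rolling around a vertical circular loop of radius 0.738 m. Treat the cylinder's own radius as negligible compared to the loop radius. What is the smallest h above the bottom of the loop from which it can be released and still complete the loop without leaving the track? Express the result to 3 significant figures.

h_min ≈ 2.21 m

With I = MR², the ratio k = I/(MR²) is 1.
At the top, contact is just lost when gravity alone supplies the centripetal force: Mg = Mv_top²/r, i.e. v_top² = gr.
With ω = v/R, the kinetic energy at speed v is ½(1+k)Mv² = Mv².
Energy conservation from release (height h) to the top (height 2r): Mgh = Mg(2r) + M·gr.
Thus h_min = 2r + (1+k)r/2 = r(2 + 2/2) = 0.738 × 3 ≈ 2.21 m.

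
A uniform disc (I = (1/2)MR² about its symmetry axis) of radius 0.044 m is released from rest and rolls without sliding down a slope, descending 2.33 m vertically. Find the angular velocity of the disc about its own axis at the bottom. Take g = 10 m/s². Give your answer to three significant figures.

ω ≈ 127 rad/s

The moment of inertia is (1/2)MR², giving k ≡ I/(MR²) = 0.5.
Since it rolls without slipping, ω = v/R and KE = ½Mv² + ½Iω² = ½(1+k)Mv² = (3/4)Mv².
Energy conservation Mgh = ½(1+k)Mv² gives v = √(2gh/(1+k)) = √(2 × 10 × 2.33 / 1.5) = 5.574 m/s.
The angular speed follows from ω = v/R = 5.574/0.044 ≈ 127 rad/s.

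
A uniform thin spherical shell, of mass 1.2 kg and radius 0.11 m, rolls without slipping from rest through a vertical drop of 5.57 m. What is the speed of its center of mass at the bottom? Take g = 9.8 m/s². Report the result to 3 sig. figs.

v ≈ 8.09 m/s

For this body I = (2/3)MR², i.e. k = I/(MR²) = 2/3.
Since it rolls without slipping, ω = v/R and KE = ½Mv² + ½Iω² = ½(1+k)Mv² = (5/6)Mv².
Setting Mgh = (5/6)Mv² gives v = √(2gh/(1+k)) = √(2·9.8·5.57/1.667) ≈ 8.09 m/s.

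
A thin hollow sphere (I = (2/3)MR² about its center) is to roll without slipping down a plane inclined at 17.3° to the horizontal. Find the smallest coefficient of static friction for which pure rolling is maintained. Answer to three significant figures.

μ_min ≈ 0.125

With I = (2/3)MR², the ratio k = I/(MR²) is 2/3.
Translational: Mg sinθ − f = Ma. Rotational about the CM: fR = Iα = kMRa, so f = kMa.
These give a = g sinθ/(1+k) and the required friction f = kMg sinθ/(1+k).
With N = Mg cosθ, the no-slip condition f ≤ μN gives μ_min = f/N = k tanθ/(1+k).
μ_min = (2/3) × tan17.3° / 1.667 ≈ 0.125.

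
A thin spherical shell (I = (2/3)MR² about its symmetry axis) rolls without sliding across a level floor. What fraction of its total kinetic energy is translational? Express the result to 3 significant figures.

fraction ≈ 0.600

Here I = (2/3)MR², so the shape factor k = I/(MR²) = 2/3.
With ω = v/R, KE_trans = ½Mv² and KE_rot = ½Iω² = ½kMv², so KE_total = ½(1+k)Mv².
The translational fraction is therefore 1/(1+k) = 1/1.667 ≈ 0.600.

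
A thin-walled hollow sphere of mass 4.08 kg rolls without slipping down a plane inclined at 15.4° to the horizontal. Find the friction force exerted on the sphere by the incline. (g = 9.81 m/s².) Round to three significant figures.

f ≈ 4.25 N

Here I = (2/3)MR², so the shape factor k = I/(MR²) = 2/3.
Along the incline Mg sinθ − f = Ma, and torque about the center fR = Iα = kMR²(a/R) gives f = kMa.
Combining, a = g sinθ/(1+k) and f = kMa = kMg sinθ/(1+k).
f = (2/3) × 4.08 × 9.81 × sin15.4° / 1.667 ≈ 4.25 N.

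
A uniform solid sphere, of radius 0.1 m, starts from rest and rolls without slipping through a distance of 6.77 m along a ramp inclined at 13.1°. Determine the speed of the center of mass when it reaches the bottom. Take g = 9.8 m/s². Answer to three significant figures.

Here I = (2/5)MR², so the shape factor k = I/(MR²) = 0.4.
Rolling without slipping gives ω = v/R, so the total kinetic energy is ½Mv² + ½Iω² = ½(1+k)Mv² = (7/10)Mv².
The vertical drop is h = L sinθ = 6.77 × sin13.1° = 1.534 m.
Energy conservation: Mgh = (7/10)Mv², so v = √(2gh/(1+k)) = √(2 × 9.8 × 1.534 / 1.4) ≈ 4.63 m/s.

v ≈ 4.63 m/s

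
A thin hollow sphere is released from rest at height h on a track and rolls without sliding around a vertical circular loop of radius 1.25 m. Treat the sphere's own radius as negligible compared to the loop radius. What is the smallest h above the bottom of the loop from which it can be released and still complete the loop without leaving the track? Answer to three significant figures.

The moment of inertia is (2/3)MR², giving k ≡ I/(MR²) = 2/3.
At the top, contact is just lost when gravity alone supplies the centripetal force: Mg = Mv_top²/r, i.e. v_top² = gr.
With ω = v/R, the kinetic energy at speed v is ½(1+k)Mv² = (5/6)Mv².
Energy conservation from release (height h) to the top (height 2r): Mgh = Mg(2r) + (5/6)M·gr.
Thus h_min = 2r + (1+k)r/2 = r(2 + 1.667/2) = 1.25 × 2.833 ≈ 3.54 m.

h_min ≈ 3.54 m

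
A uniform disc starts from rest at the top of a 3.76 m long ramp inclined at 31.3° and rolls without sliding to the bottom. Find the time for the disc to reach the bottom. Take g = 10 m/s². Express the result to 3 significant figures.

Here I = (1/2)MR², so the shape factor k = I/(MR²) = 0.5.
Newton's second law down the slope: Mg sinθ − f = Ma. The torque equation fR = Iα (with α = a/R) gives f = kMa.
Hence a = g sinθ/(1+k) = 10×sin31.3°/1.5 = 3.463 m/s².
With constant a from rest, t = √(2L/a) = √(2·3.76/3.463) ≈ 1.47 s.

t ≈ 1.47 s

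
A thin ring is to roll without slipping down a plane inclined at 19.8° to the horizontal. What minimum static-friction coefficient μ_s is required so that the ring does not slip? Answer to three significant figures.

μ_min ≈ 0.180

The moment of inertia is MR², giving k ≡ I/(MR²) = 1.
Along the incline Mg sinθ − f = Ma, and torque about the center fR = Iα = kMR²(a/R) gives f = kMa.
These give a = g sinθ/(1+k) and the required friction f = kMg sinθ/(1+k).
The normal force is N = Mg cosθ, so μ_min = f/N = k tanθ/(1+k).
μ_min = 1 × tan19.8° / 2 ≈ 0.180.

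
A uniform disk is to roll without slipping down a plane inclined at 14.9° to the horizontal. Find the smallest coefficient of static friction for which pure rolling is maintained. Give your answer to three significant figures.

The moment of inertia is (1/2)MR², giving k ≡ I/(MR²) = 0.5.
Newton's second law down the slope: Mg sinθ − f = Ma. The torque equation fR = Iα (with α = a/R) gives f = kMa.
These give a = g sinθ/(1+k) and the required friction f = kMg sinθ/(1+k).
The normal force is N = Mg cosθ, so μ_min = f/N = k tanθ/(1+k).
μ_min = 0.5 × tan14.9° / 1.5 ≈ 0.0887.

μ_min ≈ 0.0887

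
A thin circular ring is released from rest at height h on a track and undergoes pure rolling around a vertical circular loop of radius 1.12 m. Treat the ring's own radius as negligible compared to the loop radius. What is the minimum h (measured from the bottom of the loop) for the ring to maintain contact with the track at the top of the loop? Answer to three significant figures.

h_min ≈ 3.36 m

Here I = MR², so the shape factor k = I/(MR²) = 1.
At the top of the loop, the minimum-contact condition is Mg = Mv_top²/r, so v_top² = gr.
With ω = v/R, the kinetic energy at speed v is ½(1+k)Mv² = Mv².
Energy conservation from release (height h) to the top (height 2r): Mgh = Mg(2r) + M·gr.
Thus h_min = 2r + (1+k)r/2 = r(2 + 2/2) = 1.12 × 3 ≈ 3.36 m.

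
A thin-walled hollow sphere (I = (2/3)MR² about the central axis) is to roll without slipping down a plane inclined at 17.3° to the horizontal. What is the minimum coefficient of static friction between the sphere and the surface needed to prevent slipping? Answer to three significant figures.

The moment of inertia is (2/3)MR², giving k ≡ I/(MR²) = 2/3.
Along the incline Mg sinθ − f = Ma, and torque about the center fR = Iα = kMR²(a/R) gives f = kMa.
These give a = g sinθ/(1+k) and the required friction f = kMg sinθ/(1+k).
With N = Mg cosθ, the no-slip condition f ≤ μN gives μ_min = f/N = k tanθ/(1+k).
μ_min = (2/3) × tan17.3° / 1.667 ≈ 0.125.

μ_min ≈ 0.125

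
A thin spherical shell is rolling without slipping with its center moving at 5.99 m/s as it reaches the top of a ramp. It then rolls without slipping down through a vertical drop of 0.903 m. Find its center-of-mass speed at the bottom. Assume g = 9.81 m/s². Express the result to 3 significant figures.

For this body I = (2/3)MR², i.e. k = I/(MR²) = 2/3.
Rolling without slipping gives ω = v/R, so the total kinetic energy is ½Mv² + ½Iω² = ½(1+k)Mv² = (5/6)Mv².
Conserving energy between top and bottom: (5/6)Mv² = (5/6)Mv₀² + Mgh, hence v² = v₀² + 2gh/(1+k).
v = √(5.99² + 2×9.81×0.903/1.667) = √46.51 ≈ 6.82 m/s.

v ≈ 6.82 m/s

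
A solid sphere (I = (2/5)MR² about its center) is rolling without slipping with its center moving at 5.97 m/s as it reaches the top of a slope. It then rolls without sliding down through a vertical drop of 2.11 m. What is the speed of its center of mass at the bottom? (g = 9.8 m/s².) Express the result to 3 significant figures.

v ≈ 8.07 m/s

Here I = (2/5)MR², so the shape factor k = I/(MR²) = 0.4.
Pure rolling means v = ωR; then KE = ½Mv² + ½I(v/R)² = ½(1+k)Mv² = (7/10)Mv².
Conserving energy between top and bottom: (7/10)Mv² = (7/10)Mv₀² + Mgh, hence v² = v₀² + 2gh/(1+k).
v = √(5.97² + 2×9.8×2.11/1.4) = √65.18 ≈ 8.07 m/s.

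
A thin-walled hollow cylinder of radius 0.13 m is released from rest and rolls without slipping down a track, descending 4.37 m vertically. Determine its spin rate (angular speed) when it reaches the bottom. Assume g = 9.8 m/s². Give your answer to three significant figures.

With I = MR², the ratio k = I/(MR²) is 1.
The rolling condition ω = v/R makes the rotational term ½I(v/R)² = ½kMv², so KE_total = ½(1+k)Mv² = Mv².
Energy conservation Mgh = ½(1+k)Mv² gives v = √(2gh/(1+k)) = √(2 × 9.8 × 4.37 / 2) = 6.544 m/s.
Then ω = v/R = 6.544 / 0.13 ≈ 50.3 rad/s.

ω ≈ 50.3 rad/s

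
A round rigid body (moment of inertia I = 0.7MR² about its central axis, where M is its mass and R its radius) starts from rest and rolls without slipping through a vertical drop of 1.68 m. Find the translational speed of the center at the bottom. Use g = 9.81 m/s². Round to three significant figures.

v ≈ 4.40 m/s

The moment of inertia is 0.7MR², giving k ≡ I/(MR²) = 0.7.
Since it rolls without slipping, ω = v/R and KE = ½Mv² + ½Iω² = ½(1+k)Mv² = (17/20)Mv².
Setting Mgh = (17/20)Mv² gives v = √(2gh/(1+k)) = √(2·9.81·1.68/1.7) ≈ 4.40 m/s.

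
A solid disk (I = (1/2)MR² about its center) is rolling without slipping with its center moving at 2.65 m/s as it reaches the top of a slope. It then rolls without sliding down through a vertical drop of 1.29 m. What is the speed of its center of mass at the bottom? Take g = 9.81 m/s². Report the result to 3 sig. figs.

v ≈ 4.89 m/s

With I = (1/2)MR², the ratio k = I/(MR²) is 0.5.
Rolling without slipping gives ω = v/R, so the total kinetic energy is ½Mv² + ½Iω² = ½(1+k)Mv² = (3/4)Mv².
Conserving energy between top and bottom: (3/4)Mv² = (3/4)Mv₀² + Mgh, hence v² = v₀² + 2gh/(1+k).
v = √(2.65² + 2×9.81×1.29/1.5) = √23.9 ≈ 4.89 m/s.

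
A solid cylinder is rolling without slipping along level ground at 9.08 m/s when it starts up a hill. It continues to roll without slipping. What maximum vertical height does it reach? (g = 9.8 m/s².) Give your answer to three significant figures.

For this body I = (1/2)MR², i.e. k = I/(MR²) = 0.5.
Pure rolling means v = ωR; then KE = ½Mv² + ½I(v/R)² = ½(1+k)Mv² = (3/4)Mv².
At the top the kinetic energy is zero, so (3/4)Mv₀² = Mgh.
Thus h = (1+k)v₀²/(2g) = 1.5 × 9.08² / (2 × 9.8) ≈ 6.31 m.

h ≈ 6.31 m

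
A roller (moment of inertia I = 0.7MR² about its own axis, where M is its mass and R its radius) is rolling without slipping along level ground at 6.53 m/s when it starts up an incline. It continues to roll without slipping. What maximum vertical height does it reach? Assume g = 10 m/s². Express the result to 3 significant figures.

The moment of inertia is 0.7MR², giving k ≡ I/(MR²) = 0.7.
Pure rolling means v = ωR; then KE = ½Mv² + ½I(v/R)² = ½(1+k)Mv² = (17/20)Mv².
All of this converts to potential energy at the highest point: (17/20)Mv₀² = Mgh.
Thus h = (1+k)v₀²/(2g) = 1.7 × 6.53² / (2 × 10) ≈ 3.62 m.

h ≈ 3.62 m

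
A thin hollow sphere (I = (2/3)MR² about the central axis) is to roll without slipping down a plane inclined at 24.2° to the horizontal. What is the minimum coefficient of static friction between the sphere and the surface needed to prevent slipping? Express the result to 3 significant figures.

For this body I = (2/3)MR², i.e. k = I/(MR²) = 2/3.
Along the incline Mg sinθ − f = Ma, and torque about the center fR = Iα = kMR²(a/R) gives f = kMa.
These give a = g sinθ/(1+k) and the required friction f = kMg sinθ/(1+k).
The normal force is N = Mg cosθ, so μ_min = f/N = k tanθ/(1+k).
μ_min = (2/3) × tan24.2° / 1.667 ≈ 0.180.

μ_min ≈ 0.180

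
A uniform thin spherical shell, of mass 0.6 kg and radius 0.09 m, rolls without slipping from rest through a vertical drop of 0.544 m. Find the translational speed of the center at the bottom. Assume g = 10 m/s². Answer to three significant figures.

The moment of inertia is (2/3)MR², giving k ≡ I/(MR²) = 2/3.
The rolling condition ω = v/R makes the rotational term ½I(v/R)² = ½kMv², so KE_total = ½(1+k)Mv² = (5/6)Mv².
Energy conservation: Mgh = (5/6)Mv², so v = √(2gh/(1+k)) = √(2 × 10 × 0.544 / 1.667) ≈ 2.55 m/s.

v ≈ 2.55 m/s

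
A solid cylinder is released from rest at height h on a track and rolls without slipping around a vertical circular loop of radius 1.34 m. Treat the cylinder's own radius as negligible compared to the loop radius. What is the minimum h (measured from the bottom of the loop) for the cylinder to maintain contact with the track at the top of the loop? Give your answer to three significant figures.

With I = (1/2)MR², the ratio k = I/(MR²) is 0.5.
At the top, contact is just lost when gravity alone supplies the centripetal force: Mg = Mv_top²/r, i.e. v_top² = gr.
With ω = v/R, the kinetic energy at speed v is ½(1+k)Mv² = (3/4)Mv².
Energy conservation from release (height h) to the top (height 2r): Mgh = Mg(2r) + (3/4)M·gr.
Thus h_min = 2r + (1+k)r/2 = r(2 + 1.5/2) = 1.34 × 2.75 ≈ 3.69 m.

h_min ≈ 3.69 m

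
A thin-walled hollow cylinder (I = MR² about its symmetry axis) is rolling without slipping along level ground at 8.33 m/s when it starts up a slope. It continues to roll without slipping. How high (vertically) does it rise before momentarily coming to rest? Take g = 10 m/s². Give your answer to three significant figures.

h ≈ 6.94 m

With I = MR², the ratio k = I/(MR²) is 1.
Pure rolling means v = ωR; then KE = ½Mv² + ½I(v/R)² = ½(1+k)Mv² = Mv².
All of this converts to potential energy at the highest point: Mv₀² = Mgh.
Thus h = (1+k)v₀²/(2g) = 2 × 8.33² / (2 × 10) ≈ 6.94 m.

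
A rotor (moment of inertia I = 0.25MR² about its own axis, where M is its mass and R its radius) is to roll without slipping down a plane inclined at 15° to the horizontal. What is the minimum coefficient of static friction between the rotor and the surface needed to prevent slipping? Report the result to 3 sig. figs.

Here I = 0.25MR², so the shape factor k = I/(MR²) = 0.25.
Translational: Mg sinθ − f = Ma. Rotational about the CM: fR = Iα = kMRa, so f = kMa.
These give a = g sinθ/(1+k) and the required friction f = kMg sinθ/(1+k).
The normal force is N = Mg cosθ, so μ_min = f/N = k tanθ/(1+k).
μ_min = 0.25 × tan15° / 1.25 ≈ 0.0536.

μ_min ≈ 0.0536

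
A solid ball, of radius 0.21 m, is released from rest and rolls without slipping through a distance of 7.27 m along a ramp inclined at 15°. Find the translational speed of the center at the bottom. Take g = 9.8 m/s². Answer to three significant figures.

Here I = (2/5)MR², so the shape factor k = I/(MR²) = 0.4.
Rolling without slipping gives ω = v/R, so the total kinetic energy is ½Mv² + ½Iω² = ½(1+k)Mv² = (7/10)Mv².
The vertical drop is h = L sinθ = 7.27 × sin15° = 1.882 m.
Setting Mgh = (7/10)Mv² gives v = √(2gh/(1+k)) = √(2·9.8·1.882/1.4) ≈ 5.13 m/s.

v ≈ 5.13 m/s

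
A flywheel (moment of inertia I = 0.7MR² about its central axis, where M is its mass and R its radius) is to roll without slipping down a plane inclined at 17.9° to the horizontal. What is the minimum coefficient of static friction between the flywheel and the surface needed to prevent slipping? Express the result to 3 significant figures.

For this body I = 0.7MR², i.e. k = I/(MR²) = 0.7.
Along the incline Mg sinθ − f = Ma, and torque about the center fR = Iα = kMR²(a/R) gives f = kMa.
These give a = g sinθ/(1+k) and the required friction f = kMg sinθ/(1+k).
With N = Mg cosθ, the no-slip condition f ≤ μN gives μ_min = f/N = k tanθ/(1+k).
μ_min = 0.7 × tan17.9° / 1.7 ≈ 0.133.

μ_min ≈ 0.133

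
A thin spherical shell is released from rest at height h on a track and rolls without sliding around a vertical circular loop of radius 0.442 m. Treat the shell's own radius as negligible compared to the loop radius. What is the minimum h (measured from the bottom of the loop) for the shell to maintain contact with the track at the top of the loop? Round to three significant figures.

h_min ≈ 1.25 m

With I = (2/3)MR², the ratio k = I/(MR²) is 2/3.
At the top of the loop, the minimum-contact condition is Mg = Mv_top²/r, so v_top² = gr.
With ω = v/R, the kinetic energy at speed v is ½(1+k)Mv² = (5/6)Mv².
Energy conservation from release (height h) to the top (height 2r): Mgh = Mg(2r) + (5/6)M·gr.
Thus h_min = 2r + (1+k)r/2 = r(2 + 1.667/2) = 0.442 × 2.833 ≈ 1.25 m.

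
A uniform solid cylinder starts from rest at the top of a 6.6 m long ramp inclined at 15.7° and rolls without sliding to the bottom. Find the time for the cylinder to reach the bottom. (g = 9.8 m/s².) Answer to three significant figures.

t ≈ 2.73 s

With I = (1/2)MR², the ratio k = I/(MR²) is 0.5.
Along the incline Mg sinθ − f = Ma, and torque about the center fR = Iα = kMR²(a/R) gives f = kMa.
Hence a = g sinθ/(1+k) = 9.8×sin15.7°/1.5 = 1.768 m/s².
With constant a from rest, t = √(2L/a) = √(2·6.6/1.768) ≈ 2.73 s.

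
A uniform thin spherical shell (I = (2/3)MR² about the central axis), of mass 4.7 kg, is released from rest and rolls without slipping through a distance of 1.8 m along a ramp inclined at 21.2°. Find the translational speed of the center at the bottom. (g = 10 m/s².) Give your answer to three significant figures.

v ≈ 2.79 m/s

For this body I = (2/3)MR², i.e. k = I/(MR²) = 2/3.
Pure rolling means v = ωR; then KE = ½Mv² + ½I(v/R)² = ½(1+k)Mv² = (5/6)Mv².
The vertical drop is h = L sinθ = 1.8 × sin21.2° = 0.6509 m.
Setting Mgh = (5/6)Mv² gives v = √(2gh/(1+k)) = √(2·10·0.6509/1.667) ≈ 2.79 m/s.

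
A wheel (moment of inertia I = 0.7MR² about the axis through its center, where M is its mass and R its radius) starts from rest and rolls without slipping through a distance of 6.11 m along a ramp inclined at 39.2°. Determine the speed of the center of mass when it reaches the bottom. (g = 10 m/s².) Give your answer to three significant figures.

With I = 0.7MR², the ratio k = I/(MR²) is 0.7.
Pure rolling means v = ωR; then KE = ½Mv² + ½I(v/R)² = ½(1+k)Mv² = (17/20)Mv².
The vertical drop is h = L sinθ = 6.11 × sin39.2° = 3.862 m.
Setting Mgh = (17/20)Mv² gives v = √(2gh/(1+k)) = √(2·10·3.862/1.7) ≈ 6.74 m/s.

v ≈ 6.74 m/s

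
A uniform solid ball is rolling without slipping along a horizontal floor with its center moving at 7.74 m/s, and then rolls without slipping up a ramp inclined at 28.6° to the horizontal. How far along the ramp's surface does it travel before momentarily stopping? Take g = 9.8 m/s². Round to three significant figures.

d ≈ 8.94 m

Here I = (2/5)MR², so the shape factor k = I/(MR²) = 0.4.
Pure rolling means v = ωR; then KE = ½Mv² + ½I(v/R)² = ½(1+k)Mv² = (7/10)Mv².
Setting this equal to Mgh gives the vertical rise h = (1+k)v₀²/(2g) = 1.4×7.74²/(2×9.8) = 4.279 m.
The distance along the slope is d = h/sinθ = 4.279/sin28.6° ≈ 8.94 m.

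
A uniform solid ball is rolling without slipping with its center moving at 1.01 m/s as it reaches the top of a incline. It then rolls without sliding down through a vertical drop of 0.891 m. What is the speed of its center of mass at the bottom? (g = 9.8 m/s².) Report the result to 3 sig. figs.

v ≈ 3.67 m/s

Here I = (2/5)MR², so the shape factor k = I/(MR²) = 0.4.
The rolling condition ω = v/R makes the rotational term ½I(v/R)² = ½kMv², so KE_total = ½(1+k)Mv² = (7/10)Mv².
Energy conservation: (7/10)Mv₀² + Mgh = (7/10)Mv², so v² = v₀² + 2gh/(1+k).
v = √(1.01² + 2×9.8×0.891/1.4) = √13.49 ≈ 3.67 m/s.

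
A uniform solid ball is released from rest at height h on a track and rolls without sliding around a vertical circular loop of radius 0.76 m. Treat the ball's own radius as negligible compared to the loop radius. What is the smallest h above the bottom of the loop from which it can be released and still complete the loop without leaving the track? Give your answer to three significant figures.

h_min ≈ 2.05 m

For this body I = (2/5)MR², i.e. k = I/(MR²) = 0.4.
At the top, contact is just lost when gravity alone supplies the centripetal force: Mg = Mv_top²/r, i.e. v_top² = gr.
With ω = v/R, the kinetic energy at speed v is ½(1+k)Mv² = (7/10)Mv².
Energy conservation from release (height h) to the top (height 2r): Mgh = Mg(2r) + (7/10)M·gr.
Thus h_min = 2r + (1+k)r/2 = r(2 + 1.4/2) = 0.76 × 2.7 ≈ 2.05 m.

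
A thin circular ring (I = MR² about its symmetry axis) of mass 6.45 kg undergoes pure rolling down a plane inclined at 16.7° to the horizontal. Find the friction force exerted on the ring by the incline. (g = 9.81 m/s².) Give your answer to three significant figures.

The moment of inertia is MR², giving k ≡ I/(MR²) = 1.
Newton's second law down the slope: Mg sinθ − f = Ma. The torque equation fR = Iα (with α = a/R) gives f = kMa.
Combining, a = g sinθ/(1+k) and f = kMa = kMg sinθ/(1+k).
f = 1 × 6.45 × 9.81 × sin16.7° / 2 ≈ 9.09 N.

f ≈ 9.09 N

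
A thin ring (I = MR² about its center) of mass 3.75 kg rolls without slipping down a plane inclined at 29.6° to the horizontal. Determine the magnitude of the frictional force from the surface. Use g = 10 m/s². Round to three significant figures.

f ≈ 9.26 N

With I = MR², the ratio k = I/(MR²) is 1.
Along the incline Mg sinθ − f = Ma, and torque about the center fR = Iα = kMR²(a/R) gives f = kMa.
Combining, a = g sinθ/(1+k) and f = kMa = kMg sinθ/(1+k).
f = 1 × 3.75 × 10 × sin29.6° / 2 ≈ 9.26 N.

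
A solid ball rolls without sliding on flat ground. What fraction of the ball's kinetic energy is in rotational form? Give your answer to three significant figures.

For this body I = (2/5)MR², i.e. k = I/(MR²) = 0.4.
With ω = v/R, KE_trans = ½Mv² and KE_rot = ½Iω² = ½kMv², so KE_total = ½(1+k)Mv².
The rotational fraction is therefore k/(1+k) = 0.4/1.4 ≈ 0.286.

fraction ≈ 0.286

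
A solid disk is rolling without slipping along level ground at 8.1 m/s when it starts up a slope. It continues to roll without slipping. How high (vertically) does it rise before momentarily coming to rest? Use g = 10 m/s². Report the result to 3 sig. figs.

h ≈ 4.92 m

For this body I = (1/2)MR², i.e. k = I/(MR²) = 0.5.
Pure rolling means v = ωR; then KE = ½Mv² + ½I(v/R)² = ½(1+k)Mv² = (3/4)Mv².
At the top the kinetic energy is zero, so (3/4)Mv₀² = Mgh.
Thus h = (1+k)v₀²/(2g) = 1.5 × 8.1² / (2 × 10) ≈ 4.92 m.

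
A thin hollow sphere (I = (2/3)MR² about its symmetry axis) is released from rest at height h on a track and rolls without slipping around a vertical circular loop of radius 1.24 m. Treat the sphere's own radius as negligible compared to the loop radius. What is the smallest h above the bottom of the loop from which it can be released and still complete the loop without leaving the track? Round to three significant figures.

For this body I = (2/3)MR², i.e. k = I/(MR²) = 2/3.
At the top, contact is just lost when gravity alone supplies the centripetal force: Mg = Mv_top²/r, i.e. v_top² = gr.
With ω = v/R, the kinetic energy at speed v is ½(1+k)Mv² = (5/6)Mv².
Energy conservation from release (height h) to the top (height 2r): Mgh = Mg(2r) + (5/6)M·gr.
Thus h_min = 2r + (1+k)r/2 = r(2 + 1.667/2) = 1.24 × 2.833 ≈ 3.51 m.

h_min ≈ 3.51 m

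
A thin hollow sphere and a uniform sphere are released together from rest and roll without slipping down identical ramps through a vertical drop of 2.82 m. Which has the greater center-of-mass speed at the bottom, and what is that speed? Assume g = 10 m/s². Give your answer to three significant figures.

the uniform sphere, at v ≈ 6.35 m/s

For rolling without slipping, Mgh = ½(1+k)Mv² where k = I/(MR²), so v = √(2gh/(1+k)).
Thin hollow sphere: k = 2/3, giving v = √(2×10×2.82/1.667) = 5.817 m/s.
Uniform sphere: k = 0.4, giving v = √(2×10×2.82/1.4) = 6.347 m/s.
The smaller k wins: the uniform sphere, at ≈ 6.35 m/s.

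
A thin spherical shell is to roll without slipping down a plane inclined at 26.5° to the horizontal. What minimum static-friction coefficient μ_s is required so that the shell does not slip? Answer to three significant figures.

The moment of inertia is (2/3)MR², giving k ≡ I/(MR²) = 2/3.
Along the incline Mg sinθ − f = Ma, and torque about the center fR = Iα = kMR²(a/R) gives f = kMa.
These give a = g sinθ/(1+k) and the required friction f = kMg sinθ/(1+k).
The normal force is N = Mg cosθ, so μ_min = f/N = k tanθ/(1+k).
μ_min = (2/3) × tan26.5° / 1.667 ≈ 0.199.

μ_min ≈ 0.199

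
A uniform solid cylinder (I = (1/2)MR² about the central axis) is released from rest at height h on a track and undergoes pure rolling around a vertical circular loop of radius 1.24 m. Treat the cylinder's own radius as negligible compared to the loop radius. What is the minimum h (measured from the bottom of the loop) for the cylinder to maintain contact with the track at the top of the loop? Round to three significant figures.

h_min ≈ 3.41 m

With I = (1/2)MR², the ratio k = I/(MR²) is 0.5.
At the top of the loop, the minimum-contact condition is Mg = Mv_top²/r, so v_top² = gr.
With ω = v/R, the kinetic energy at speed v is ½(1+k)Mv² = (3/4)Mv².
Energy conservation from release (height h) to the top (height 2r): Mgh = Mg(2r) + (3/4)M·gr.
Thus h_min = 2r + (1+k)r/2 = r(2 + 1.5/2) = 1.24 × 2.75 ≈ 3.41 m.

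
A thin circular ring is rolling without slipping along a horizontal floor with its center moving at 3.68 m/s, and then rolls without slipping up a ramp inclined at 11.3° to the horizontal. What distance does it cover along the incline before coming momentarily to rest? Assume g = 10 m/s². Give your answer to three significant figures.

d ≈ 6.91 m

Here I = MR², so the shape factor k = I/(MR²) = 1.
Since it rolls without slipping, ω = v/R and KE = ½Mv² + ½Iω² = ½(1+k)Mv² = Mv².
Setting this equal to Mgh gives the vertical rise h = (1+k)v₀²/(2g) = 2×3.68²/(2×10) = 1.354 m.
The distance along the slope is d = h/sinθ = 1.354/sin11.3° ≈ 6.91 m.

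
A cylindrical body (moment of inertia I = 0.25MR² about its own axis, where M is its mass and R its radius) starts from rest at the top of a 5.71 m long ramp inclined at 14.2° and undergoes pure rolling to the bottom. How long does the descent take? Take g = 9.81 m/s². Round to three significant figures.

For this body I = 0.25MR², i.e. k = I/(MR²) = 0.25.
Translational: Mg sinθ − f = Ma. Rotational about the CM: fR = Iα = kMRa, so f = kMa.
Hence a = g sinθ/(1+k) = 9.81×sin14.2°/1.25 = 1.925 m/s².
Starting from rest, L = ½at², so t = √(2L/a) = √(2×5.71/1.925) ≈ 2.44 s.

t ≈ 2.44 s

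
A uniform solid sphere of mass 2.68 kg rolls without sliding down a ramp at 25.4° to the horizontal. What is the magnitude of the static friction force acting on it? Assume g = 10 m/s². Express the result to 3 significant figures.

f ≈ 3.28 N

For this body I = (2/5)MR², i.e. k = I/(MR²) = 0.4.
Newton's second law down the slope: Mg sinθ − f = Ma. The torque equation fR = Iα (with α = a/R) gives f = kMa.
Combining, a = g sinθ/(1+k) and f = kMa = kMg sinθ/(1+k).
f = 0.4 × 2.68 × 10 × sin25.4° / 1.4 ≈ 3.28 N.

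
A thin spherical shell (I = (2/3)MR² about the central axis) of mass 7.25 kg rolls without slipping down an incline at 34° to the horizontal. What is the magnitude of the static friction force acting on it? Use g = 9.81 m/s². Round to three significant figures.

For this body I = (2/3)MR², i.e. k = I/(MR²) = 2/3.
Translational: Mg sinθ − f = Ma. Rotational about the CM: fR = Iα = kMRa, so f = kMa.
Combining, a = g sinθ/(1+k) and f = kMa = kMg sinθ/(1+k).
f = (2/3) × 7.25 × 9.81 × sin34° / 1.667 ≈ 15.9 N.

f ≈ 15.9 N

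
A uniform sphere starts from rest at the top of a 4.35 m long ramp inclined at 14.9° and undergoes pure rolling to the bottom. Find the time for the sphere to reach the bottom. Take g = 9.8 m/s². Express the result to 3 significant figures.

t ≈ 2.20 s

The moment of inertia is (2/5)MR², giving k ≡ I/(MR²) = 0.4.
Translational: Mg sinθ − f = Ma. Rotational about the CM: fR = Iα = kMRa, so f = kMa.
Hence a = g sinθ/(1+k) = 9.8×sin14.9°/1.4 = 1.8 m/s².
With constant a from rest, t = √(2L/a) = √(2·4.35/1.8) ≈ 2.20 s.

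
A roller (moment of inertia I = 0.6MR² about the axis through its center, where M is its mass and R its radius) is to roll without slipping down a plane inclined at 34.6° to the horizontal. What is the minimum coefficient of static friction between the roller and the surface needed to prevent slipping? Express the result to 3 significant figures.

μ_min ≈ 0.259

With I = 0.6MR², the ratio k = I/(MR²) is 0.6.
Translational: Mg sinθ − f = Ma. Rotational about the CM: fR = Iα = kMRa, so f = kMa.
These give a = g sinθ/(1+k) and the required friction f = kMg sinθ/(1+k).
With N = Mg cosθ, the no-slip condition f ≤ μN gives μ_min = f/N = k tanθ/(1+k).
μ_min = 0.6 × tan34.6° / 1.6 ≈ 0.259.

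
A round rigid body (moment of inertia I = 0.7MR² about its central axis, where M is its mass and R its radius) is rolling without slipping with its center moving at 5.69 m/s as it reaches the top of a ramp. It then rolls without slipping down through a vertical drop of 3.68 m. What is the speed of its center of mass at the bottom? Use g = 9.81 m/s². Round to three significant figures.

v ≈ 8.65 m/s

Here I = 0.7MR², so the shape factor k = I/(MR²) = 0.7.
The rolling condition ω = v/R makes the rotational term ½I(v/R)² = ½kMv², so KE_total = ½(1+k)Mv² = (17/20)Mv².
Conserving energy between top and bottom: (17/20)Mv² = (17/20)Mv₀² + Mgh, hence v² = v₀² + 2gh/(1+k).
v = √(5.69² + 2×9.81×3.68/1.7) = √74.85 ≈ 8.65 m/s.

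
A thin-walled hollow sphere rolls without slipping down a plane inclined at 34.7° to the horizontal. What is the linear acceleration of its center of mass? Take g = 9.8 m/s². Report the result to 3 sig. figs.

a ≈ 3.35 m/s²

With I = (2/3)MR², the ratio k = I/(MR²) is 2/3.
Along the incline Mg sinθ − f = Ma, and torque about the center fR = Iα = kMR²(a/R) gives f = kMa.
Eliminating f: Mg sinθ = (1+k)Ma, so a = g sinθ/(1+k) = 9.8 × sin34.7° / 1.667 ≈ 3.35 m/s².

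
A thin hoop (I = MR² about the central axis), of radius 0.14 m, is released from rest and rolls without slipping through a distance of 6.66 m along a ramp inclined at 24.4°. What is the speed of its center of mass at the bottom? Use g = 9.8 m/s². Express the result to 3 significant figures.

Here I = MR², so the shape factor k = I/(MR²) = 1.
Since it rolls without slipping, ω = v/R and KE = ½Mv² + ½Iω² = ½(1+k)Mv² = Mv².
The vertical drop is h = L sinθ = 6.66 × sin24.4° = 2.751 m.
Energy conservation: Mgh = Mv², so v = √(2gh/(1+k)) = √(2 × 9.8 × 2.751 / 2) ≈ 5.19 m/s.

v ≈ 5.19 m/s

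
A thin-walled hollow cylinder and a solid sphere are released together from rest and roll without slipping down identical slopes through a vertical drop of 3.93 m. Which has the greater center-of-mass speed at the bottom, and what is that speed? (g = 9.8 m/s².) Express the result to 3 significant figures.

For rolling without slipping, Mgh = ½(1+k)Mv² where k = I/(MR²), so v = √(2gh/(1+k)).
Thin-walled hollow cylinder: k = 1, giving v = √(2×9.8×3.93/2) = 6.206 m/s.
Solid sphere: k = 0.4, giving v = √(2×9.8×3.93/1.4) = 7.418 m/s.
The smaller k wins: the solid sphere, at ≈ 7.42 m/s.

the solid sphere, at v ≈ 7.42 m/s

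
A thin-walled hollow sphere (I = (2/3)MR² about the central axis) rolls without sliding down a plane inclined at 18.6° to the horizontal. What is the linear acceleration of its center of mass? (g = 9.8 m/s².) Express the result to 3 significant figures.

a ≈ 1.88 m/s²

For this body I = (2/3)MR², i.e. k = I/(MR²) = 2/3.
Along the incline Mg sinθ − f = Ma, and torque about the center fR = Iα = kMR²(a/R) gives f = kMa.
Eliminating f: Mg sinθ = (1+k)Ma, so a = g sinθ/(1+k) = 9.8 × sin18.6° / 1.667 ≈ 1.88 m/s².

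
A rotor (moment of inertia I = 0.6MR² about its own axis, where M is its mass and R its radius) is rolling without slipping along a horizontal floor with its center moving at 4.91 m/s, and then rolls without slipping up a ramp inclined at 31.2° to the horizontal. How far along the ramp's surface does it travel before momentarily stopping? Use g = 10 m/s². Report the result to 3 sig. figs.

d ≈ 3.72 m

The moment of inertia is 0.6MR², giving k ≡ I/(MR²) = 0.6.
The rolling condition ω = v/R makes the rotational term ½I(v/R)² = ½kMv², so KE_total = ½(1+k)Mv² = (4/5)Mv².
Setting this equal to Mgh gives the vertical rise h = (1+k)v₀²/(2g) = 1.6×4.91²/(2×10) = 1.929 m.
The distance along the slope is d = h/sinθ = 1.929/sin31.2° ≈ 3.72 m.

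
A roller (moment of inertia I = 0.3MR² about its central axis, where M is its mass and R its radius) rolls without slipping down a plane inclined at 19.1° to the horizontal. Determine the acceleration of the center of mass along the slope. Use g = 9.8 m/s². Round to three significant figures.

For this body I = 0.3MR², i.e. k = I/(MR²) = 0.3.
Translational: Mg sinθ − f = Ma. Rotational about the CM: fR = Iα = kMRa, so f = kMa.
Eliminating f: Mg sinθ = (1+k)Ma, so a = g sinθ/(1+k) = 9.8 × sin19.1° / 1.3 ≈ 2.47 m/s².

a ≈ 2.47 m/s²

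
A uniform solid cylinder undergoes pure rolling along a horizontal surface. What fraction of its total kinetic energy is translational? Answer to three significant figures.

fraction ≈ 0.667

Here I = (1/2)MR², so the shape factor k = I/(MR²) = 0.5.
Since ω = v/R, the translational part is ½Mv² and the rotational part is ½I(v/R)² = ½kMv²; the total is ½(1+k)Mv².
The translational fraction is therefore 1/(1+k) = 1/1.5 ≈ 0.667.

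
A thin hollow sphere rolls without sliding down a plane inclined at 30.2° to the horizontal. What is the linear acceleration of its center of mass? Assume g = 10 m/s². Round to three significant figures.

The moment of inertia is (2/3)MR², giving k ≡ I/(MR²) = 2/3.
Newton's second law down the slope: Mg sinθ − f = Ma. The torque equation fR = Iα (with α = a/R) gives f = kMa.
Eliminating f: Mg sinθ = (1+k)Ma, so a = g sinθ/(1+k) = 10 × sin30.2° / 1.667 ≈ 3.02 m/s².

a ≈ 3.02 m/s²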